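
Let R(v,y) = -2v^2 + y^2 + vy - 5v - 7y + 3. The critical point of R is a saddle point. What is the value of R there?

∂R/∂v = -4v + y - 5 = 0 and ∂R/∂y = v + 2y - 7 = 0, so (v, y) = (-1/3, 11/3).
The Hessian has R_{vv} = -4, R_{yy} = 2, R_{vy} = 1, giving D = -9 < 0, so the point is a saddle point.
R(-1/3, 11/3) = -9.

-9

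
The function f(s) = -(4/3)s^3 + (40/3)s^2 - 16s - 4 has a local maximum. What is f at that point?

92

f'(s) = -4s^2 + (80/3)s - 16. Setting f'(s) = 0 gives s ∈ {2/3, 6}.
Since f''(s) = -8s + 80/3, we get f''(2/3) = 64/3 > 0 ⇒ local minimum; f''(6) = -64/3 < 0 ⇒ local maximum.
Thus f has its local maximum at s = 6, with value 92.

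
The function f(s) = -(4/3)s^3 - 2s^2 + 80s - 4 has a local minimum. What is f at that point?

f'(s) = -4s^2 - 4s + 80. Setting f'(s) = 0 gives s ∈ {-5, 4}.
Second-derivative test with f''(s) = -8s - 4: f''(-5) = 36 > 0 ⇒ local minimum; f''(4) = -36 < 0 ⇒ local maximum.
The local minimum is f(-5) = -862/3.

-862/3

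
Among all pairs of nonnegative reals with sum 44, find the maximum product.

484

With x + y = 44, the product is P(x) = x(44 − x).
P'(x) = 44 − 2x = 0 gives x = 22; P'' = −2 < 0, so this is the maximum.
P = 22·22 = 484.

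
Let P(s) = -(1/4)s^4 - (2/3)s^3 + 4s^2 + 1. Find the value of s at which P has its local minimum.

Critical points: P'(s) = -s^3 - 2s^2 + 8s vanishes at s = -4, 0, 2.
P''(s) = -3s^2 - 4s + 8. P''(-4) = -24 < 0 ⇒ local maximum; P''(0) = 8 > 0 ⇒ local minimum; P''(2) = -12 < 0 ⇒ local maximum.
Thus P has its local minimum at s = 0, with value 1.

0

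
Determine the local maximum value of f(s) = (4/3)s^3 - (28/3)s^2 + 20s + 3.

1343/81

Critical points: f'(s) = 4s^2 - (56/3)s + 20 vanishes at s = 5/3, 3.
f''(s) = 8s - 56/3. f''(5/3) = -16/3 < 0 ⇒ local maximum; f''(3) = 16/3 > 0 ⇒ local minimum.
The local maximum is f(5/3) = 1343/81.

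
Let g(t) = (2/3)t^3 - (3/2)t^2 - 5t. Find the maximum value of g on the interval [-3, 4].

Differentiating, g'(t) = 2t^2 - 3t - 5; which vanishes at t = -1 and t = 5/2.
Compare values at every candidate in [-3, 4]: g(-3) = -33/2, g(-1) = 17/6, g(5/2) = -275/24, g(4) = -4/3.
Hence the absolute maximum is 17/6 at t = -1.

17/6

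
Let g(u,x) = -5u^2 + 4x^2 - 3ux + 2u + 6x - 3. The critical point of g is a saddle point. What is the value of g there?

-395/89

∂g/∂u = -10u - 3x + 2 = 0 and ∂g/∂x = -3u + 8x + 6 = 0, so (u, x) = (34/89, -54/89).
The Hessian has g_{uu} = -10, g_{xx} = 8, g_{ux} = -3, giving D = -89 < 0, so the point is a saddle point.
g(34/89, -54/89) = -395/89.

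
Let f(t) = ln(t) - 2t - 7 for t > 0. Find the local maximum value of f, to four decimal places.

-8.6931

f'(t) = 1/t − 2 = 0 gives t = 1/2.
f''(t) = -1/t², which is negative for t > 0, so this is a local maximum.
f(1/2) = 1·ln(1/2) - 1 - 7 ≈ -8.6931.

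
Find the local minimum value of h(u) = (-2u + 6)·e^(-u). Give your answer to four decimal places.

Differentiating with the product rule gives h'(u) = (2u - 8)·e^(-u). Since e^(-u) > 0, the only critical point is u = 4.
h''(4) has the same sign as 2 > 0, so this is a local minimum.
h(4) = (-2)·e^(-4) ≈ -0.0366.

-0.0366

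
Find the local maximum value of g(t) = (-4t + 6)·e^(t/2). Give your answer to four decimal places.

6.2304

By the product rule, g'(t) = (-2t - 1)·e^(t/2). Since e^(t/2) > 0, the only critical point is t = -1/2.
g''(-1/2) has the same sign as -2 < 0, so this is a local maximum.
g(-1/2) = (8)·e^(-1/4) ≈ 6.2304.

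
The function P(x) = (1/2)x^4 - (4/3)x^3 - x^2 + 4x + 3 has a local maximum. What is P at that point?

Critical points: P'(x) = 2x^3 - 4x^2 - 2x + 4 vanishes at x = -1, 1, 2.
P''(x) = 6x^2 - 8x - 2. P''(-1) = 12 > 0 ⇒ local minimum; P''(1) = -4 < 0 ⇒ local maximum; P''(2) = 6 > 0 ⇒ local minimum.
Thus P has its local maximum at x = 1, with value 31/6.

31/6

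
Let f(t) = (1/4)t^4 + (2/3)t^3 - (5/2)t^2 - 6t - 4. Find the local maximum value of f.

-11/12

Critical points: f'(t) = t^3 + 2t^2 - 5t - 6 vanishes at t = -3, -1, 2.
Since f''(t) = 3t^2 + 4t - 5, we get f''(-3) = 10 > 0 ⇒ local minimum; f''(-1) = -6 < 0 ⇒ local maximum; f''(2) = 15 > 0 ⇒ local minimum.
The local maximum is f(-1) = -11/12.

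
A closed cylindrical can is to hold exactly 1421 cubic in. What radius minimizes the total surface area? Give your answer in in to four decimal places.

6.0926

With radius r and height h, πr²h = 1421 so h = 1421/(πr²), and S(r) = 2πr² + 2πrh = 2πr² + 2·1421/r.
S'(r) = 4πr − 2·1421/r² = 0 ⇒ r³ = 1421/(2π), so r ≈ 6.0926 and h = 2r ≈ 12.1853.
S''(r) = 4π + 4·1421/r³ > 0, so this is the minimum; S ≈ 699.6979.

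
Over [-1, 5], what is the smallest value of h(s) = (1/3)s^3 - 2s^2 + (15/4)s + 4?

-25/12

Differentiating, h'(s) = s^2 - 4s + 15/4; which vanishes at s = 3/2 and s = 5/2.
Candidates: h(-1) = -25/12; h(3/2) = 25/4; h(5/2) = 73/12; h(5) = 173/12.
The minimum over the interval is -25/12, attained at s = -1.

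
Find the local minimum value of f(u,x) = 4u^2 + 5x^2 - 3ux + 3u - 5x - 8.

-668/71

∂f/∂u = 8u - 3x + 3 = 0 and ∂f/∂x = -3u + 10x - 5 = 0, so (u, x) = (-15/71, 31/71).
The Hessian has f_{uu} = 8, f_{xx} = 10, f_{ux} = -3, giving D = 71 > 0 with f_{uu} > 0, so the point is a local minimum.
f(-15/71, 31/71) = -668/71.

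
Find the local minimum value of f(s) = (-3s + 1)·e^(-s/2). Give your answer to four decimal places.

-1.8684

f'(s) = (-3)·e^(-s/2) + (-3s + 1)·(-1/2)·e^(-s/2) = ((3/2)s - 7/2)·e^(-s/2). Since e^(-s/2) > 0, the only critical point is s = 7/3.
f''(7/3) has the same sign as 3/2 > 0, so this is a local minimum.
f(7/3) = (-6)·e^(-7/6) ≈ -1.8684.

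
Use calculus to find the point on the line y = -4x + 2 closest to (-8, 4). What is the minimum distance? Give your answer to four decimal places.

Minimize D(x)^2 = (x + 8)^2 + (-4x - 2)^2.
d/dx[D^2] = 2(x + 8) + 2·(-4)·(-4x - 2) = 0 ⇒ x = -16/17.
Then y = 98/17 and the distance is √(900/17) ≈ 7.2761.

7.2761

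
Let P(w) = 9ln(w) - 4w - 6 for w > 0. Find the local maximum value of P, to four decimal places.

P'(w) = 9/w − 4 = 0 gives w = 9/4.
P''(w) = -9/w², which is negative for w > 0, so this is a local maximum.
P(9/4) = 9·ln(9/4) - 9 - 6 ≈ -7.7016.

-7.7016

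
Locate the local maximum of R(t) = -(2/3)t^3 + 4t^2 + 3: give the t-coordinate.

R'(t) = -2t^2 + 8t = 0 at t = 0, 4.
R''(t) = -4t + 8. R''(0) = 8 > 0 ⇒ local minimum; R''(4) = -8 < 0 ⇒ local maximum.
Thus R has its local maximum at t = 4, with value 73/3.

4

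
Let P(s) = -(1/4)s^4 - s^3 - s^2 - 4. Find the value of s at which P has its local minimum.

Critical points: P'(s) = -s^3 - 3s^2 - 2s vanishes at s = -2, -1, 0.
Since P''(s) = -3s^2 - 6s - 2, we get P''(-2) = -2 < 0 ⇒ local maximum; P''(-1) = 1 > 0 ⇒ local minimum; P''(0) = -2 < 0 ⇒ local maximum.
The local minimum is P(-1) = -17/4.

-1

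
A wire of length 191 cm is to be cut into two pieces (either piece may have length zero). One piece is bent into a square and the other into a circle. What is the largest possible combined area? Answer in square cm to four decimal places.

2903.0657

Let x be the length used for the square. Square side x/4; circle radius (191−x)/(2π).
A(x) = (x/4)² + π·((191−x)/(2π))² = x²/16 + (191−x)²/(4π) for 0 ≤ x ≤ 191. A'(x) = x/8 − (191−x)/(2π) = 0 gives x = 4·191/(π+4) ≈ 106.9789.
A'' > 0, so the interior critical point is a minimum; the maximum is at an endpoint. A(0) = 2903.0657 and A(191) = 2280.0625, so the largest area is 2903.0657.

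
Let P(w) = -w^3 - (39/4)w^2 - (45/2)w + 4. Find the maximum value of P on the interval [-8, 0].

72

The derivative is -3w^2 - (39/2)w - 45/2, which vanishes at w = -5 and w = -3/2.
Candidates: P(-8) = 72, P(-5) = -9/4, P(-3/2) = 307/16, P(0) = 4.
The maximum over the interval is 72, attained at w = -8.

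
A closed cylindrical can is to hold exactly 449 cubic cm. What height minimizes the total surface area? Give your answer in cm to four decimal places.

8.2995

With radius r and height h, πr²h = 449 so h = 449/(πr²), and S(r) = 2πr² + 2πrh = 2πr² + 2·449/r.
S'(r) = 4πr − 2·449/r² = 0 ⇒ r³ = 449/(2π), so r ≈ 4.1498 and h = 2r ≈ 8.2995.
S''(r) = 4π + 4·449/r³ > 0, so this is the minimum; S ≈ 324.5977.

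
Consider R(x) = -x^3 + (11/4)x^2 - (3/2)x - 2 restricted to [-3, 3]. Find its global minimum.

Differentiating, R'(x) = -3x^2 + (11/2)x - 3/2; which vanishes at x = 1/3 and x = 3/2.
Compare values at every candidate in [-3, 3]: R(-3) = 217/4,  R(1/3) = -241/108,  R(3/2) = -23/16,  R(3) = -35/4.
Hence the absolute minimum is -35/4 at x = 3.

-35/4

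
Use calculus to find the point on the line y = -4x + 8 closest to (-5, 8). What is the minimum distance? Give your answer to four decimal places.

Minimize D(x)^2 = (x + 5)^2 + (-4x)^2.
d/dx[D^2] = 2(x + 5) + 2·(-4)·(-4x) = 0 ⇒ x = -5/17.
Then y = 156/17 and the distance is √(400/17) ≈ 4.8507.

4.8507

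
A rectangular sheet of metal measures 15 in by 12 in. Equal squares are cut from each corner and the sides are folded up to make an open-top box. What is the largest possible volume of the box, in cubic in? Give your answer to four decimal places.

177.2341

With cut size x, the volume is V(x) = x(15 − 2x)(12 − 2x) for 0 < x < 6.
V'(x) = 12x^2 − 108x + 180. Setting V'(x) = 0 gives x ≈ 2.2087 (the root in (0, 6)).
V''(x) = 24x − 108 is negative there, so this is the maximum; V ≈ 177.2341.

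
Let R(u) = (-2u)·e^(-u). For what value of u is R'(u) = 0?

1

Differentiating with the product rule gives R'(u) = (2u - 2)·e^(-u). Since e^(-u) > 0, the only critical point is u = 1.
R''(1) has the same sign as 2 > 0, so this is a local minimum.
R(1) = (-2)·e^(-1) ≈ -0.7358.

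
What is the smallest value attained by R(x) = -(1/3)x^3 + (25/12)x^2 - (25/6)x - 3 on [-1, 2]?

Differentiating, R'(x) = -x^2 + (25/6)x - 25/6; whose only zero in [-1, 2] is x = 5/3.
Evaluating at the critical points and endpoints: R(-1) = 43/12; R(5/3) = -1847/324; R(2) = -17/3.
Hence the absolute minimum is -1847/324 at x = 5/3.

-1847/324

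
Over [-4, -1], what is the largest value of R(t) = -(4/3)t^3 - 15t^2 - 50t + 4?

673/12

R'(t) = -4t^2 - 30t - 50, whose only zero in [-4, -1] is t = -5/2.
Candidates: R(-4) = 148/3,  R(-5/2) = 673/12,  R(-1) = 121/3.
Hence the absolute maximum is 673/12 at t = -5/2.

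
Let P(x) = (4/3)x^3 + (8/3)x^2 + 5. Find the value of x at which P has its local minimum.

0

Critical points: P'(x) = 4x^2 + (16/3)x vanishes at x = -4/3, 0.
P''(x) = 8x + 16/3. P''(-4/3) = -16/3 < 0 ⇒ local maximum; P''(0) = 16/3 > 0 ⇒ local minimum.
So the local minimum value is P(0) = 5.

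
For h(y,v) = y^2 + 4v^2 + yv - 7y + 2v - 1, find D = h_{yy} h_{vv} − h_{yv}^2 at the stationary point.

15

∂h/∂y = 2y + v - 7 = 0 and ∂h/∂v = y + 8v + 2 = 0, so (y, v) = (58/15, -11/15).
The Hessian has h_{yy} = 2, h_{vv} = 8, h_{yv} = 1, giving D = 15 > 0 with h_{yy} > 0, so the point is a local minimum.
D = (2)·(8) − (1)^2 = 15.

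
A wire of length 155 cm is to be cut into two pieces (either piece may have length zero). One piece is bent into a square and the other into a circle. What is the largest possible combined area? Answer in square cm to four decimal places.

1911.8488

Let x be the length used for the square. Square side x/4; circle radius (155−x)/(2π).
A(x) = (x/4)² + π·((155−x)/(2π))² = x²/16 + (155−x)²/(4π) for 0 ≤ x ≤ 155. A'(x) = x/8 − (155−x)/(2π) = 0 gives x = 4·155/(π+4) ≈ 86.8154.
A'' > 0, so the interior critical point is a minimum; the maximum is at an endpoint. A(0) = 1911.8488 and A(155) = 1501.5625, so the largest area is 1911.8488.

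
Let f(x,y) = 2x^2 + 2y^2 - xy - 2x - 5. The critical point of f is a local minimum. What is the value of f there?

-83/15

∂f/∂x = 4x - y - 2 = 0 and ∂f/∂y = -x + 4y = 0, so (x, y) = (8/15, 2/15).
The Hessian has f_{xx} = 4, f_{yy} = 4, f_{xy} = -1, giving D = 15 > 0 with f_{xx} > 0, so the point is a local minimum.
f(8/15, 2/15) = -83/15.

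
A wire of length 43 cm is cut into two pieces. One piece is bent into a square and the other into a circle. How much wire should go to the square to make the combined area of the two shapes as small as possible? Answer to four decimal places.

Let x be the length used for the square. Square side x/4; circle radius (43−x)/(2π).
A(x) = (x/4)² + π·((43−x)/(2π))² = x²/16 + (43−x)²/(4π) for 0 ≤ x ≤ 43. A'(x) = x/8 − (43−x)/(2π) = 0 gives x = 4·43/(π+4) ≈ 24.0843.
A'' = 1/8 + 1/(2π) > 0, so this gives the minimum combined area; x ≈ 24.0843 cm to the square.

24.0843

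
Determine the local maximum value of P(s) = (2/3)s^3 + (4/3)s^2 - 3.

-179/81

P'(s) = 2s^2 + (8/3)s = 0 at s = -4/3, 0.
P''(s) = 4s + 8/3. P''(-4/3) = -8/3 < 0 ⇒ local maximum; P''(0) = 8/3 > 0 ⇒ local minimum.
The local maximum is P(-4/3) = -179/81.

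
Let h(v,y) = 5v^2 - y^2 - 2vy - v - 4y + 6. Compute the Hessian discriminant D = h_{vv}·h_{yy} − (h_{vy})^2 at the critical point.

∂h/∂v = 10v - 2y - 1 = 0 and ∂h/∂y = -2v - 2y - 4 = 0, so (v, y) = (-1/4, -7/4).
The Hessian has h_{vv} = 10, h_{yy} = -2, h_{vy} = -2, giving D = -24 < 0, so the point is a saddle point.
D = (10)·(-2) − (-2)^2 = -24.

-24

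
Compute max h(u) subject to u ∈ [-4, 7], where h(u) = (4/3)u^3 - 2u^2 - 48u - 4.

86

Differentiating, h'(u) = 4u^2 - 4u - 48; which vanishes at u = -3 and u = 4.
Candidates: h(-4) = 212/3,  h(-3) = 86,  h(4) = -428/3,  h(7) = 58/3.
Hence the absolute maximum is 86 at u = -3.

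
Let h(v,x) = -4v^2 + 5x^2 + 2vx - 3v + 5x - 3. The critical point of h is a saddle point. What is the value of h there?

-277/84

∂h/∂v = -8v + 2x - 3 = 0 and ∂h/∂x = 2v + 10x + 5 = 0, so (v, x) = (-10/21, -17/42).
The Hessian has h_{vv} = -8, h_{xx} = 10, h_{vx} = 2, giving D = -84 < 0, so the point is a saddle point.
h(-10/21, -17/42) = -277/84.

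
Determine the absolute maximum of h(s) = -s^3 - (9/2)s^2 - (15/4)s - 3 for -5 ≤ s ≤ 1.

113/4

h'(s) = -3s^2 - 9s - 15/4, which vanishes at s = -5/2 and s = -1/2.
Compare values at every candidate in [-5, 1]: h(-5) = 113/4,  h(-5/2) = -49/8,  h(-1/2) = -17/8,  h(1) = -49/4.
So the maximum is h(-5) = 113/4.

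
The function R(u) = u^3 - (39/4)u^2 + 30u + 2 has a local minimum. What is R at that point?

30

R'(u) = 3u^2 - (39/2)u + 30. Setting R'(u) = 0 gives u ∈ {5/2, 4}.
R''(u) = 6u - 39/2. R''(5/2) = -9/2 < 0 ⇒ local maximum; R''(4) = 9/2 > 0 ⇒ local minimum.
The local minimum is R(4) = 30.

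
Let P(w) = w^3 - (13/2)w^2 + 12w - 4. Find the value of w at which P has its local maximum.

4/3

Critical points: P'(w) = 3w^2 - 13w + 12 vanishes at w = 4/3, 3.
Since P''(w) = 6w - 13, we get P''(4/3) = -5 < 0 ⇒ local maximum; P''(3) = 5 > 0 ⇒ local minimum.
So the local maximum value is P(4/3) = 76/27.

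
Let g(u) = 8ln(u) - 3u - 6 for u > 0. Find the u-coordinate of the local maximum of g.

8/3

g'(u) = 8/u − 3 = 0 gives u = 8/3.
g''(u) = -8/u², which is negative for u > 0, so this is a local maximum.
g(8/3) = 8·ln(8/3) - 8 - 6 ≈ -6.1534.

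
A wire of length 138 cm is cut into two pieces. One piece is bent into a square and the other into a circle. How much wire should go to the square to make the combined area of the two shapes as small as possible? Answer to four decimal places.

Let x be the length used for the square. Square side x/4; circle radius (138−x)/(2π).
A(x) = (x/4)² + π·((138−x)/(2π))² = x²/16 + (138−x)²/(4π) for 0 ≤ x ≤ 138. A'(x) = x/8 − (138−x)/(2π) = 0 gives x = 4·138/(π+4) ≈ 77.2937.
A'' = 1/8 + 1/(2π) > 0, so this gives the minimum combined area; x ≈ 77.2937 cm to the square.

77.2937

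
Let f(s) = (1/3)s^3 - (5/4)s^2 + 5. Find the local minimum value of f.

115/48

Critical points: f'(s) = s^2 - (5/2)s vanishes at s = 0, 5/2.
Second-derivative test with f''(s) = 2s - 5/2: f''(0) = -5/2 < 0 ⇒ local maximum; f''(5/2) = 5/2 > 0 ⇒ local minimum.
So the local minimum value is f(5/2) = 115/48.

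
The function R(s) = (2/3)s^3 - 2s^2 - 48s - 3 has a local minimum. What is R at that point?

-219

R'(s) = 2s^2 - 4s - 48. Setting R'(s) = 0 gives s ∈ {-4, 6}.
Since R''(s) = 4s - 4, we get R''(-4) = -20 < 0 ⇒ local maximum; R''(6) = 20 > 0 ⇒ local minimum.
The local minimum is R(6) = -219.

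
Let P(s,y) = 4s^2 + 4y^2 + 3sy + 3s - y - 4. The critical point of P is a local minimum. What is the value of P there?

-269/55

∂P/∂s = 8s + 3y + 3 = 0 and ∂P/∂y = 3s + 8y - 1 = 0, so (s, y) = (-27/55, 17/55).
The Hessian has P_{ss} = 8, P_{yy} = 8, P_{sy} = 3, giving D = 55 > 0 with P_{ss} > 0, so the point is a local minimum.
P(-27/55, 17/55) = -269/55.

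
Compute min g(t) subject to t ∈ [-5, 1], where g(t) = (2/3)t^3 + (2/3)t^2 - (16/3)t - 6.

-46

The derivative is 2t^2 + (4/3)t - 16/3, whose only zero in [-5, 1] is t = -2.
Evaluating at the critical points and endpoints: g(-5) = -46,  g(-2) = 2,  g(1) = -10.
So the minimum is g(-5) = -46.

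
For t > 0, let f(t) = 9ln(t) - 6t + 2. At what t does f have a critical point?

3/2

f'(t) = 9/t − 6 = 0 gives t = 3/2.
f''(t) = -9/t², which is negative for t > 0, so this is a local maximum.
f(3/2) = 9·ln(3/2) - 9 + 2 ≈ -3.3508.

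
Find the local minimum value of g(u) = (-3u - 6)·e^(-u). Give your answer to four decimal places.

Differentiating with the product rule gives g'(u) = (3u + 3)·e^(-u). Since e^(-u) > 0, the only critical point is u = -1.
g''(-1) has the same sign as 3 > 0, so this is a local minimum.
g(-1) = (-3)·e^(1) ≈ -8.1548.

-8.1548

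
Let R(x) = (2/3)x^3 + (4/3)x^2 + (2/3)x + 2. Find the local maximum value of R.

2

Critical points: R'(x) = 2x^2 + (8/3)x + 2/3 vanishes at x = -1, -1/3.
Since R''(x) = 4x + 8/3, we get R''(-1) = -4/3 < 0 ⇒ local maximum; R''(-1/3) = 4/3 > 0 ⇒ local minimum.
So the local maximum value is R(-1) = 2.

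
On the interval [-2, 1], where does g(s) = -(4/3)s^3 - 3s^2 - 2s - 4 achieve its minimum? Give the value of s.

Differentiating, g'(s) = -4s^2 - 6s - 2; which vanishes at s = -1 and s = -1/2.
Candidates: g(-2) = -4/3,  g(-1) = -11/3,  g(-1/2) = -43/12,  g(1) = -31/3.
Hence the absolute minimum is -31/3 at s = 1.

1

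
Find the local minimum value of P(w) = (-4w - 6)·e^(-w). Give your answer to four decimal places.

By the product rule, P'(w) = (4w + 2)·e^(-w). Since e^(-w) > 0, the only critical point is w = -1/2.
P''(-1/2) has the same sign as 4 > 0, so this is a local minimum.
P(-1/2) = (-4)·e^(1/2) ≈ -6.5949.

-6.5949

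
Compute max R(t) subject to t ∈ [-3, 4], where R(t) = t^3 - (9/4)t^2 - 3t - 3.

The derivative is 3t^2 - (9/2)t - 3, which vanishes at t = -1/2 and t = 2.
Compare values at every candidate in [-3, 4]: R(-3) = -165/4,  R(-1/2) = -35/16,  R(2) = -10,  R(4) = 13.
The maximum over the interval is 13, attained at t = 4.

13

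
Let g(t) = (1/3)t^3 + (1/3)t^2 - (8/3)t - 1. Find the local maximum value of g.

3

Critical points: g'(t) = t^2 + (2/3)t - 8/3 vanishes at t = -2, 4/3.
Since g''(t) = 2t + 2/3, we get g''(-2) = -10/3 < 0 ⇒ local maximum; g''(4/3) = 10/3 > 0 ⇒ local minimum.
The local maximum is g(-2) = 3.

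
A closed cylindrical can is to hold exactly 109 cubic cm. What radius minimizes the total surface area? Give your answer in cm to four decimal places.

2.5887

With radius r and height h, πr²h = 109 so h = 109/(πr²), and S(r) = 2πr² + 2πrh = 2πr² + 2·109/r.
S'(r) = 4πr − 2·109/r² = 0 ⇒ r³ = 109/(2π), so r ≈ 2.5887 and h = 2r ≈ 5.1774.
S''(r) = 4π + 4·109/r³ > 0, so this is the minimum; S ≈ 126.3181.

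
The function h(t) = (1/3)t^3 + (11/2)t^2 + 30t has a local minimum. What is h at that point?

Critical points: h'(t) = t^2 + 11t + 30 vanishes at t = -6, -5.
h''(t) = 2t + 11. h''(-6) = -1 < 0 ⇒ local maximum; h''(-5) = 1 > 0 ⇒ local minimum.
Thus h has its local minimum at t = -5, with value -325/6.

-325/6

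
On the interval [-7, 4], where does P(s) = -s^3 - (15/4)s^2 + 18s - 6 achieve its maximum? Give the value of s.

-7

The derivative is -3s^2 - (15/2)s + 18, which vanishes at s = -4 and s = 3/2.
Compare values at every candidate in [-7, 4]: P(-7) = 109/4; P(-4) = -74; P(3/2) = 147/16; P(4) = -58.
The maximum over the interval is 109/4, attained at s = -7.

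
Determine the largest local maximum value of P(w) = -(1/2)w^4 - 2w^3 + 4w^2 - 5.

59

Critical points: P'(w) = -2w^3 - 6w^2 + 8w vanishes at w = -4, 0, 1.
Since P''(w) = -6w^2 - 12w + 8, we get P''(-4) = -40 < 0 ⇒ local maximum; P''(0) = 8 > 0 ⇒ local minimum; P''(1) = -10 < 0 ⇒ local maximum.
So the largest local maximum value is P(-4) = 59.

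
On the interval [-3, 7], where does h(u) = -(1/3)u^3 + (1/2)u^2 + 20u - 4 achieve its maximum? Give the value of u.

The derivative is -u^2 + u + 20, whose only zero in [-3, 7] is u = 5.
Evaluating at the critical points and endpoints: h(-3) = -101/2; h(5) = 401/6; h(7) = 277/6.
Hence the absolute maximum is 401/6 at u = 5.

5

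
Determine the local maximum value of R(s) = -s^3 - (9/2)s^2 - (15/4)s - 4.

R'(s) = -3s^2 - 9s - 15/4 = 0 at s = -5/2, -1/2.
R''(s) = -6s - 9. R''(-5/2) = 6 > 0 ⇒ local minimum; R''(-1/2) = -6 < 0 ⇒ local maximum.
The local maximum is R(-1/2) = -25/8.

-25/8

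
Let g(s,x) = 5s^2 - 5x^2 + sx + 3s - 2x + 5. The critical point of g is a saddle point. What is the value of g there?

486/101

∂g/∂s = 10s + x + 3 = 0 and ∂g/∂x = s - 10x - 2 = 0, so (s, x) = (-28/101, -23/101).
The Hessian has g_{ss} = 10, g_{xx} = -10, g_{sx} = 1, giving D = -101 < 0, so the point is a saddle point.
g(-28/101, -23/101) = 486/101.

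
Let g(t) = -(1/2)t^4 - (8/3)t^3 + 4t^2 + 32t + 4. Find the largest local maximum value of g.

164/3

g'(t) = -2t^3 - 8t^2 + 8t + 32 = 0 at t = -4, -2, 2.
Since g''(t) = -6t^2 - 16t + 8, we get g''(-4) = -24 < 0 ⇒ local maximum; g''(-2) = 16 > 0 ⇒ local minimum; g''(2) = -48 < 0 ⇒ local maximum.
So the largest local maximum value is g(2) = 164/3.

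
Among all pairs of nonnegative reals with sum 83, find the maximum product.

6889/4

With x + y = 83, the product is P(x) = x(83 − x).
P'(x) = 83 − 2x = 0 gives x = 83/2; P'' = −2 < 0, so this is the maximum.
P = 83/2·83/2 = 6889/4.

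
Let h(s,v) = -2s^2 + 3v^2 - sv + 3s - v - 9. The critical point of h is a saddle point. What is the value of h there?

-203/25

∂h/∂s = -4s - v + 3 = 0 and ∂h/∂v = -s + 6v - 1 = 0, so (s, v) = (17/25, 7/25).
The Hessian has h_{ss} = -4, h_{vv} = 6, h_{sv} = -1, giving D = -25 < 0, so the point is a saddle point.
h(17/25, 7/25) = -203/25.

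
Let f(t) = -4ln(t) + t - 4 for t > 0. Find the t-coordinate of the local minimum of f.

4

f'(t) = -4/t + 1 = 0 gives t = 4.
f''(t) = 4/t², which is positive for t > 0, so this is a local minimum.
f(4) = -4·ln(4) + 4 - 4 ≈ -5.5452.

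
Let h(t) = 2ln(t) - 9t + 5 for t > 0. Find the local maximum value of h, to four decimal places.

h'(t) = 2/t − 9 = 0 gives t = 2/9.
h''(t) = -2/t², which is negative for t > 0, so this is a local maximum.
h(2/9) = 2·ln(2/9) - 2 + 5 ≈ -0.0082.

-0.0082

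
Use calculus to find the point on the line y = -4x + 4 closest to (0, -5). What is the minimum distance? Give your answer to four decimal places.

Minimize D(x)^2 = (x + 0)^2 + (-4x + 9)^2.
d/dx[D^2] = 2(x + 0) + 2·(-4)·(-4x + 9) = 0 ⇒ x = 36/17.
Then y = -76/17 and the distance is √(81/17) ≈ 2.1828.

2.1828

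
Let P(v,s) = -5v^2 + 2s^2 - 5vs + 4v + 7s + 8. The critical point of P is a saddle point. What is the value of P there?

∂P/∂v = -10v - 5s + 4 = 0 and ∂P/∂s = -5v + 4s + 7 = 0, so (v, s) = (51/65, -10/13).
The Hessian has P_{vv} = -10, P_{ss} = 4, P_{vs} = -5, giving D = -65 < 0, so the point is a saddle point.
P(51/65, -10/13) = 447/65.

447/65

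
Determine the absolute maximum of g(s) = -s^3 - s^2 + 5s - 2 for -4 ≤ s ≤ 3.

g'(s) = -3s^2 - 2s + 5, which vanishes at s = -5/3 and s = 1.
Evaluating at the critical points and endpoints: g(-4) = 26, g(-5/3) = -229/27, g(1) = 1, g(3) = -23.
The maximum over the interval is 26, attained at s = -4.

26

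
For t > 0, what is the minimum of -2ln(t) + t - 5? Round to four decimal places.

P'(t) = -2/t + 1 = 0 gives t = 2.
P''(t) = 2/t², which is positive for t > 0, so this is a local minimum.
P(2) = -2·ln(2) + 2 - 5 ≈ -4.3863.

-4.3863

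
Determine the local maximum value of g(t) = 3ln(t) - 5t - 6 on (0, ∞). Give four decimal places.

g'(t) = 3/t − 5 = 0 gives t = 3/5.
g''(t) = -3/t², which is negative for t > 0, so this is a local maximum.
g(3/5) = 3·ln(3/5) - 3 - 6 ≈ -10.5325.

-10.5325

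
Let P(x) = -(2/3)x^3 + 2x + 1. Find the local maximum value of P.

7/3

P'(x) = -2x^2 + 2. Setting P'(x) = 0 gives x ∈ {-1, 1}.
Second-derivative test with P''(x) = -4x: P''(-1) = 4 > 0 ⇒ local minimum; P''(1) = -4 < 0 ⇒ local maximum.
Thus P has its local maximum at x = 1, with value 7/3.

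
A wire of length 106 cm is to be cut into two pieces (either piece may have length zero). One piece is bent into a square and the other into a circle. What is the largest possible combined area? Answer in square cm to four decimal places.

894.1325

Let x be the length used for the square. Square side x/4; circle radius (106−x)/(2π).
A(x) = (x/4)² + π·((106−x)/(2π))² = x²/16 + (106−x)²/(4π) for 0 ≤ x ≤ 106. A'(x) = x/8 − (106−x)/(2π) = 0 gives x = 4·106/(π+4) ≈ 59.3705.
A'' > 0, so the interior critical point is a minimum; the maximum is at an endpoint. A(0) = 894.1325 and A(106) = 702.2500, so the largest area is 894.1325.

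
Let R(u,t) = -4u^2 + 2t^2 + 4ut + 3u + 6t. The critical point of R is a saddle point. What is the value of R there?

∂R/∂u = -8u + 4t + 3 = 0 and ∂R/∂t = 4u + 4t + 6 = 0, so (u, t) = (-1/4, -5/4).
The Hessian has R_{uu} = -8, R_{tt} = 4, R_{ut} = 4, giving D = -48 < 0, so the point is a saddle point.
R(-1/4, -5/4) = -33/8.

-33/8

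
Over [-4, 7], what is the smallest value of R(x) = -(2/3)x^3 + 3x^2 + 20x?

-68/3

R'(x) = -2x^2 + 6x + 20, which vanishes at x = -2 and x = 5.
Candidates: R(-4) = 32/3, R(-2) = -68/3, R(5) = 275/3, R(7) = 175/3.
The minimum over the interval is -68/3, attained at x = -2.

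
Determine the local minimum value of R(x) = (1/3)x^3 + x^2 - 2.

R'(x) = x^2 + 2x = 0 at x = -2, 0.
Second-derivative test with R''(x) = 2x + 2: R''(-2) = -2 < 0 ⇒ local maximum; R''(0) = 2 > 0 ⇒ local minimum.
So the local minimum value is R(0) = -2.

-2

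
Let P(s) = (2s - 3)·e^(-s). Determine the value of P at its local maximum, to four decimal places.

0.1642

By the product rule, P'(s) = (-2s + 5)·e^(-s). Since e^(-s) > 0, the only critical point is s = 5/2.
P''(5/2) has the same sign as -2 < 0, so this is a local maximum.
P(5/2) = (2)·e^(-5/2) ≈ 0.1642.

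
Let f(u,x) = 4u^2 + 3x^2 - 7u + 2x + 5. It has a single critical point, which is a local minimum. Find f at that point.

77/48

∂f/∂u = 8u - 7 = 0 and ∂f/∂x = 6x + 2 = 0, so (u, x) = (7/8, -1/3).
The Hessian has f_{uu} = 8, f_{xx} = 6, f_{ux} = 0, giving D = 48 > 0 with f_{uu} > 0, so the point is a local minimum.
f(7/8, -1/3) = 77/48.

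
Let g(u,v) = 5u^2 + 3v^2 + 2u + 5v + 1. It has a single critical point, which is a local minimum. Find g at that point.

-77/60

∂g/∂u = 10u + 2 = 0 and ∂g/∂v = 6v + 5 = 0, so (u, v) = (-1/5, -5/6).
The Hessian has g_{uu} = 10, g_{vv} = 6, g_{uv} = 0, giving D = 60 > 0 with g_{uu} > 0, so the point is a local minimum.
g(-1/5, -5/6) = -77/60.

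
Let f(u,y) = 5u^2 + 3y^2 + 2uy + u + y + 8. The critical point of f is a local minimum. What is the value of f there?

∂f/∂u = 10u + 2y + 1 = 0 and ∂f/∂y = 2u + 6y + 1 = 0, so (u, y) = (-1/14, -1/7).
The Hessian has f_{uu} = 10, f_{yy} = 6, f_{uy} = 2, giving D = 56 > 0 with f_{uu} > 0, so the point is a local minimum.
f(-1/14, -1/7) = 221/28.

221/28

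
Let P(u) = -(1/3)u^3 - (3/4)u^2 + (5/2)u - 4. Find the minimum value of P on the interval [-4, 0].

-467/48

Differentiating, P'(u) = -u^2 - (3/2)u + 5/2; whose only zero in [-4, 0] is u = -5/2.
Candidates: P(-4) = -14/3, P(-5/2) = -467/48, P(0) = -4.
Hence the absolute minimum is -467/48 at u = -5/2.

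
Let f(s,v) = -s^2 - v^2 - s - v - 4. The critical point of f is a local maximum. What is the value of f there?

-7/2

∂f/∂s = -2s - 1 = 0 and ∂f/∂v = -2v - 1 = 0, so (s, v) = (-1/2, -1/2).
The Hessian has f_{ss} = -2, f_{vv} = -2, f_{sv} = 0, giving D = 4 > 0 with f_{ss} < 0, so the point is a local maximum.
f(-1/2, -1/2) = -7/2.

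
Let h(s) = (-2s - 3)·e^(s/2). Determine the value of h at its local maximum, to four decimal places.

Differentiating with the product rule gives h'(s) = (-s - 7/2)·e^(s/2). Since e^(s/2) > 0, the only critical point is s = -7/2.
h''(-7/2) has the same sign as -1 < 0, so this is a local maximum.
h(-7/2) = (4)·e^(-7/4) ≈ 0.6951.

0.6951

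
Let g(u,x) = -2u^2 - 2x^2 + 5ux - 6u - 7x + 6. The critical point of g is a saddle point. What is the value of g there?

∂g/∂u = -4u + 5x - 6 = 0 and ∂g/∂x = 5u - 4x - 7 = 0, so (u, x) = (59/9, 58/9).
The Hessian has g_{uu} = -4, g_{xx} = -4, g_{ux} = 5, giving D = -9 < 0, so the point is a saddle point.
g(59/9, 58/9) = -326/9.

-326/9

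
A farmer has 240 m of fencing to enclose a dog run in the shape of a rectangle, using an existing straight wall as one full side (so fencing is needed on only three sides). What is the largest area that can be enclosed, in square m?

Let the sides perpendicular to the wall have length x and the parallel side y, so 2x + y = 240 and the area is A = xy = x(240 − 2x).
A'(x) = 240 − 4x = 0 gives x = 60, and A''(x) = −4 < 0 confirms a maximum.
Then y = 240 − 2·60 = 120 and A = 7200.

7200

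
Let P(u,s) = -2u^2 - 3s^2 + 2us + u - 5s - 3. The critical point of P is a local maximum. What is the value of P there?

∂P/∂u = -4u + 2s + 1 = 0 and ∂P/∂s = 2u - 6s - 5 = 0, so (u, s) = (-1/5, -9/10).
The Hessian has P_{uu} = -4, P_{ss} = -6, P_{us} = 2, giving D = 20 > 0 with P_{uu} < 0, so the point is a local maximum.
P(-1/5, -9/10) = -17/20.

-17/20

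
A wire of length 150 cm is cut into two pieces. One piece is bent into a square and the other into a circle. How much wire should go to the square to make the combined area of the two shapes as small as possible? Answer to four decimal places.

Let x be the length used for the square. Square side x/4; circle radius (150−x)/(2π).
A(x) = (x/4)² + π·((150−x)/(2π))² = x²/16 + (150−x)²/(4π) for 0 ≤ x ≤ 150. A'(x) = x/8 − (150−x)/(2π) = 0 gives x = 4·150/(π+4) ≈ 84.0149.
A'' = 1/8 + 1/(2π) > 0, so this gives the minimum combined area; x ≈ 84.0149 cm to the square.

84.0149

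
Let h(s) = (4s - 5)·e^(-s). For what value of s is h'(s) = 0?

Differentiating with the product rule gives h'(s) = (-4s + 9)·e^(-s). Since e^(-s) > 0, the only critical point is s = 9/4.
h''(9/4) has the same sign as -4 < 0, so this is a local maximum.
h(9/4) = (4)·e^(-9/4) ≈ 0.4216.

9/4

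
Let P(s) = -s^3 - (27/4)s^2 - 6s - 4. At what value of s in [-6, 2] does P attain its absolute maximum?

Differentiating, P'(s) = -3s^2 - (27/2)s - 6; which vanishes at s = -4 and s = -1/2.
Compare values at every candidate in [-6, 2]: P(-6) = 5,  P(-4) = -24,  P(-1/2) = -41/16,  P(2) = -51.
So the maximum is P(-6) = 5.

-6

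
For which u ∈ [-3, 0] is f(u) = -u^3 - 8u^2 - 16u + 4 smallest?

The derivative is -3u^2 - 16u - 16, whose only zero in [-3, 0] is u = -4/3.
Candidates: f(-3) = 7, f(-4/3) = 364/27, f(0) = 4.
Hence the absolute minimum is 4 at u = 0.

0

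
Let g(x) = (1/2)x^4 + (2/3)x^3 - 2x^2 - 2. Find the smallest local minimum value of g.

Critical points: g'(x) = 2x^3 + 2x^2 - 4x vanishes at x = -2, 0, 1.
Second-derivative test with g''(x) = 6x^2 + 4x - 4: g''(-2) = 12 > 0 ⇒ local minimum; g''(0) = -4 < 0 ⇒ local maximum; g''(1) = 6 > 0 ⇒ local minimum.
So the smallest local minimum value is g(-2) = -22/3.

-22/3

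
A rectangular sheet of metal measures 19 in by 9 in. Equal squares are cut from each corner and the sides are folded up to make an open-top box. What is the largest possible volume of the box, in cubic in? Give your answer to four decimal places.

150.1934

With cut size x, the volume is V(x) = x(19 − 2x)(9 − 2x) for 0 < x < 4.5.
V'(x) = 12x^2 − 112x + 171. Setting V'(x) = 0 gives x ≈ 1.9230 (the root in (0, 4.5)).
V''(x) = 24x − 112 is negative there, so this is the maximum; V ≈ 150.1934.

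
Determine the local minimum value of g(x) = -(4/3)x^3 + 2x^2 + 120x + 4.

-1138/3

g'(x) = -4x^2 + 4x + 120 = 0 at x = -5, 6.
Second-derivative test with g''(x) = -8x + 4: g''(-5) = 44 > 0 ⇒ local minimum; g''(6) = -44 < 0 ⇒ local maximum.
The local minimum is g(-5) = -1138/3.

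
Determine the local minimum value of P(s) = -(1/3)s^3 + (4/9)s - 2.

-178/81

Critical points: P'(s) = -s^2 + 4/9 vanishes at s = -2/3, 2/3.
Second-derivative test with P''(s) = -2s: P''(-2/3) = 4/3 > 0 ⇒ local minimum; P''(2/3) = -4/3 < 0 ⇒ local maximum.
Thus P has its local minimum at s = -2/3, with value -178/81.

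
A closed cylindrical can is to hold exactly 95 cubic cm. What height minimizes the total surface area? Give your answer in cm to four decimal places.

With radius r and height h, πr²h = 95 so h = 95/(πr²), and S(r) = 2πr² + 2πrh = 2πr² + 2·95/r.
S'(r) = 4πr − 2·95/r² = 0 ⇒ r³ = 95/(2π), so r ≈ 2.4728 and h = 2r ≈ 4.9455.
S''(r) = 4π + 4·95/r³ > 0, so this is the minimum; S ≈ 115.2560.

4.9455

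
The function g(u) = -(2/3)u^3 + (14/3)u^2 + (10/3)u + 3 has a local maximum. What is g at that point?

Critical points: g'(u) = -2u^2 + (28/3)u + 10/3 vanishes at u = -1/3, 5.
Second-derivative test with g''(u) = -4u + 28/3: g''(-1/3) = 32/3 > 0 ⇒ local minimum; g''(5) = -32/3 < 0 ⇒ local maximum.
So the local maximum value is g(5) = 53.

53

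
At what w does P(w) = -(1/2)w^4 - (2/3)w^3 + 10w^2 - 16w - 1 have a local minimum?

P'(w) = -2w^3 - 2w^2 + 20w - 16 = 0 at w = -4, 1, 2.
P''(w) = -6w^2 - 4w + 20. P''(-4) = -60 < 0 ⇒ local maximum; P''(1) = 10 > 0 ⇒ local minimum; P''(2) = -12 < 0 ⇒ local maximum.
The local minimum is P(1) = -49/6.

1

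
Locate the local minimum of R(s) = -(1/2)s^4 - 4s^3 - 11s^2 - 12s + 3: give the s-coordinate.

-2

R'(s) = -2s^3 - 12s^2 - 22s - 12 = 0 at s = -3, -2, -1.
R''(s) = -6s^2 - 24s - 22. R''(-3) = -4 < 0 ⇒ local maximum; R''(-2) = 2 > 0 ⇒ local minimum; R''(-1) = -4 < 0 ⇒ local maximum.
Thus R has its local minimum at s = -2, with value 7.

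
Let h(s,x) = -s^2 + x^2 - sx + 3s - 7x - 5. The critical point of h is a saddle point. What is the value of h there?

-86/5

∂h/∂s = -2s - x + 3 = 0 and ∂h/∂x = -s + 2x - 7 = 0, so (s, x) = (-1/5, 17/5).
The Hessian has h_{ss} = -2, h_{xx} = 2, h_{sx} = -1, giving D = -5 < 0, so the point is a saddle point.
h(-1/5, 17/5) = -86/5.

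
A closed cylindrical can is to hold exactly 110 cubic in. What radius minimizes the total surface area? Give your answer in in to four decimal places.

2.5966

With radius r and height h, πr²h = 110 so h = 110/(πr²), and S(r) = 2πr² + 2πrh = 2πr² + 2·110/r.
S'(r) = 4πr − 2·110/r² = 0 ⇒ r³ = 110/(2π), so r ≈ 2.5966 and h = 2r ≈ 5.1932.
S''(r) = 4π + 4·110/r³ > 0, so this is the minimum; S ≈ 127.0895.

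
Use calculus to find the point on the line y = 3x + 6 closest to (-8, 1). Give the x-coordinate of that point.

Minimize D(x)^2 = (x + 8)^2 + (3x + 5)^2.
d/dx[D^2] = 2(x + 8) + 2·3·(3x + 5) = 0 ⇒ x = -23/10.
Then y = -9/10 and the distance is √(361/10) ≈ 6.0083.

-23/10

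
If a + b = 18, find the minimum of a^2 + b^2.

162

With a + b = 18, a^2 + b^2 = a^2 + (18 − a)^2.
The derivative 2a − 2(18 − a) = 4a − 36 vanishes at a = 9; second derivative 4 > 0, a minimum.
The minimum is 2·(9)^2 = 162.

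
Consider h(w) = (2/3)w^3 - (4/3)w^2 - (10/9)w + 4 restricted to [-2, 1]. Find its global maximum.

Differentiating, h'(w) = 2w^2 - (8/3)w - 10/9; whose only zero in [-2, 1] is w = -1/3.
Candidates: h(-2) = -40/9, h(-1/3) = 340/81, h(1) = 20/9.
Hence the absolute maximum is 340/81 at w = -1/3.

340/81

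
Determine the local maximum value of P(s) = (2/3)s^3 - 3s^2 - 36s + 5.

68

P'(s) = 2s^2 - 6s - 36. Setting P'(s) = 0 gives s ∈ {-3, 6}.
Since P''(s) = 4s - 6, we get P''(-3) = -18 < 0 ⇒ local maximum; P''(6) = 18 > 0 ⇒ local minimum.
So the local maximum value is P(-3) = 68.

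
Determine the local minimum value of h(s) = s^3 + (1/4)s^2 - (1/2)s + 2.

205/108

h'(s) = 3s^2 + (1/2)s - 1/2 = 0 at s = -1/2, 1/3.
Second-derivative test with h''(s) = 6s + 1/2: h''(-1/2) = -5/2 < 0 ⇒ local maximum; h''(1/3) = 5/2 > 0 ⇒ local minimum.
So the local minimum value is h(1/3) = 205/108.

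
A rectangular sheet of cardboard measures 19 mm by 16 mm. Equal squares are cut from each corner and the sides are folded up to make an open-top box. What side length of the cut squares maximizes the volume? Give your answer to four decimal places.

With cut size x, the volume is V(x) = x(19 − 2x)(16 − 2x) for 0 < x < 8.
V'(x) = 12x^2 − 140x + 304. Setting V'(x) = 0 gives x ≈ 2.8847 (the root in (0, 8)).
V''(x) = 24x − 140 is negative there, so this is the maximum; V ≈ 390.4643.

2.8847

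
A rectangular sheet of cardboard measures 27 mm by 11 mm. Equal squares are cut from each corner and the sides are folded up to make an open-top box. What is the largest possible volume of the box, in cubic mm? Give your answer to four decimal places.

330.3452

With cut size x, the volume is V(x) = x(27 − 2x)(11 − 2x) for 0 < x < 5.5.
V'(x) = 12x^2 − 152x + 297. Setting V'(x) = 0 gives x ≈ 2.4140 (the root in (0, 5.5)).
V''(x) = 24x − 152 is negative there, so this is the maximum; V ≈ 330.3452.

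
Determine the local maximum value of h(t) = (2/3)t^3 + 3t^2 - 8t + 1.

115/3

h'(t) = 2t^2 + 6t - 8 = 0 at t = -4, 1.
Since h''(t) = 4t + 6, we get h''(-4) = -10 < 0 ⇒ local maximum; h''(1) = 10 > 0 ⇒ local minimum.
So the local maximum value is h(-4) = 115/3.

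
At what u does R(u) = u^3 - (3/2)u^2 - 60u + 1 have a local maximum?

R'(u) = 3u^2 - 3u - 60. Setting R'(u) = 0 gives u ∈ {-4, 5}.
Second-derivative test with R''(u) = 6u - 3: R''(-4) = -27 < 0 ⇒ local maximum; R''(5) = 27 > 0 ⇒ local minimum.
The local maximum is R(-4) = 153.

-4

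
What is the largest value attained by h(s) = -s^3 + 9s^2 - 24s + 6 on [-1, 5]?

40

The derivative is -3s^2 + 18s - 24, which vanishes at s = 2 and s = 4.
Candidates: h(-1) = 40,  h(2) = -14,  h(4) = -10,  h(5) = -14.
So the maximum is h(-1) = 40.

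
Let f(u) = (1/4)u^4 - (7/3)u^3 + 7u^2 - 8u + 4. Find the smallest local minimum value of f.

f'(u) = u^3 - 7u^2 + 14u - 8. Setting f'(u) = 0 gives u ∈ {1, 2, 4}.
f''(u) = 3u^2 - 14u + 14. f''(1) = 3 > 0 ⇒ local minimum; f''(2) = -2 < 0 ⇒ local maximum; f''(4) = 6 > 0 ⇒ local minimum.
The smallest local minimum is f(4) = -4/3.

-4/3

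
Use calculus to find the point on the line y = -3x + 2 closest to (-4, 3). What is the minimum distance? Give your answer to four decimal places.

3.4785

Minimize D(x)^2 = (x + 4)^2 + (-3x - 1)^2.
d/dx[D^2] = 2(x + 4) + 2·(-3)·(-3x - 1) = 0 ⇒ x = -7/10.
Then y = 41/10 and the distance is √(121/10) ≈ 3.4785.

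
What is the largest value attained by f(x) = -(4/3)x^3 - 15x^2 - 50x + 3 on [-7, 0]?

226/3

Differentiating, f'(x) = -4x^2 - 30x - 50; which vanishes at x = -5 and x = -5/2.
Candidates: f(-7) = 226/3,  f(-5) = 134/3,  f(-5/2) = 661/12,  f(0) = 3.
The maximum over the interval is 226/3, attained at x = -7.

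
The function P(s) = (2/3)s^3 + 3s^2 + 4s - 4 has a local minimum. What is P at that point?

-17/3

P'(s) = 2s^2 + 6s + 4. Setting P'(s) = 0 gives s ∈ {-2, -1}.
Since P''(s) = 4s + 6, we get P''(-2) = -2 < 0 ⇒ local maximum; P''(-1) = 2 > 0 ⇒ local minimum.
So the local minimum value is P(-1) = -17/3.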